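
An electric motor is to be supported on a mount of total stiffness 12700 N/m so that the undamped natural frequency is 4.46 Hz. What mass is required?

16.2 kg

ω_n = 2πf_n = 2π × 4.46 = 28.02 rad/s.
m = k/ω_n² = 12700/28.02² = 12700/785.3 = 16.17 kg.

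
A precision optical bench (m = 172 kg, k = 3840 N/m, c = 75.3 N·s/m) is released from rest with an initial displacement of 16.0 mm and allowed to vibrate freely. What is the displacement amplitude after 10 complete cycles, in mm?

0.868 mm

ζ = c/(2√(km)) = 75.3/(2√(3840 × 172)) = 75.3/1625 = 0.04633.
Logarithmic decrement δ = 2πζ/√(1 − ζ²) = 2π × 0.04633/√(1 − 0.00215) = 0.2914.
After n cycles, x_n/x₀ = e^(−nδ), so x_10 = 16.0 × e^(−10 × 0.2914) = 16.0 × 0.05426 = 0.8682 mm.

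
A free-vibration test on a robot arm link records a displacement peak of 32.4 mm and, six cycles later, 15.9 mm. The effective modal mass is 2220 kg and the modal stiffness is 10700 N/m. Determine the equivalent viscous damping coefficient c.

184 N·s/m

Logarithmic decrement δ = (1/n)·ln(x₀/x_n) = (1/6)·ln(32.4/15.9) = (1/6)·ln(2.038) = 0.1186.
ζ = δ/√(4π² + δ²) = 0.1186/√(39.48 + 0.0141) = 0.1186/6.284 = 0.01888.
c = ζ · 2√(km) = 0.01888 × 2√(10700 × 2220) = 0.01888 × 9748 = 184.0 N·s/m.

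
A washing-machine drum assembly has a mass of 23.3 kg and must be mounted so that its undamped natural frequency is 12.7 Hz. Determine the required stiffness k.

ω_n = 2πf_n = 2π × 12.7 = 79.80 rad/s.
k = m·ω_n² = 23.3 × 79.80² = 23.3 × 6367 = 148400 N/m.

148000 N/m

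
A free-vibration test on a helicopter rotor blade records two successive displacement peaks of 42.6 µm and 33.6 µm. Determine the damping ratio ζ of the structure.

Logarithmic decrement δ = (1/n)·ln(x₀/x_n) = (1/1)·ln(42.6/33.6) = (1/1)·ln(1.268) = 0.2373.
ζ = δ/√(4π² + δ²) = 0.2373/√(39.48 + 0.0563) = 0.2373/6.288 = 0.03775.

0.0377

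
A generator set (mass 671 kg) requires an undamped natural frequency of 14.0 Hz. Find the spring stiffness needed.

ω_n = 2πf_n = 2π × 14.0 = 87.96 rad/s.
k = m·ω_n² = 671 × 87.96² = 671 × 7738 = 5192000 N/m.

5190000 N/m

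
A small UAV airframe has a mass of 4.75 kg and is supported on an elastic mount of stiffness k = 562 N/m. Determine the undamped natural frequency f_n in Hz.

1.73 Hz

ω_n = √(k/m) = √(562.0/4.75) = √118.3 = 10.88 rad/s.
f_n = ω_n/(2π) = 10.88/6.283 = 1.731 Hz.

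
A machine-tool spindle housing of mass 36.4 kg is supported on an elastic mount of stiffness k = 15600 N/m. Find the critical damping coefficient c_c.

c_c = 2√(k·m) = 2√(15600 × 36.4) = 2 × 753.6 = 1507 N·s/m.

1510 N·s/m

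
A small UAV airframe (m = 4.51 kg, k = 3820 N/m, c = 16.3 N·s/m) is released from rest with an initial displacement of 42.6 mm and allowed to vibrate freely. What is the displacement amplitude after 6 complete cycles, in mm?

ζ = c/(2√(km)) = 16.3/(2√(3820 × 4.51)) = 16.3/262.5 = 0.06209.
Logarithmic decrement δ = 2πζ/√(1 − ζ²) = 2π × 0.06209/√(1 − 0.00386) = 0.3909.
After n cycles, x_n/x₀ = e^(−nδ), so x_6 = 42.6 × e^(−6 × 0.3909) = 42.6 × 0.09581 = 4.082 mm.

4.08 mm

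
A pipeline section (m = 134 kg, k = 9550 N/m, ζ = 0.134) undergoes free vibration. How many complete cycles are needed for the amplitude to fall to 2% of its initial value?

Logarithmic decrement δ = 2πζ/√(1 − ζ²) = 2π × 0.1340/√(1 − 0.0180) = 0.8496.
x_n/x₀ = e^(−nδ) ≤ 0.02; take ln: n ≥ ln(1/0.02)/δ = 3.912/0.8496 = 4.604.
So 5 complete cycles are required.

5 cycles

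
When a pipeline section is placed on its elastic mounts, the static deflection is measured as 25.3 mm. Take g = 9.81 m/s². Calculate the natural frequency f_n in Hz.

3.13 Hz

ω_n = √(g/δ_st) = √(9.81/0.0253) = √387.7 = 19.69 rad/s.
f_n = ω_n/(2π) = 19.69/6.283 = 3.134 Hz.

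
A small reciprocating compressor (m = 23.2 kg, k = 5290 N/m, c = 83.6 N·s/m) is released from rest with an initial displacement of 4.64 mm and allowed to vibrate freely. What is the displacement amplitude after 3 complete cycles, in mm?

0.482 mm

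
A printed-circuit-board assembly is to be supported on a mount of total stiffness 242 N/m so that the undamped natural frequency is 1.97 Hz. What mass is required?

ω_n = 2πf_n = 2π × 1.97 = 12.38 rad/s.
m = k/ω_n² = 242/12.38² = 242/153.2 = 1.580 kg.

1.58 kg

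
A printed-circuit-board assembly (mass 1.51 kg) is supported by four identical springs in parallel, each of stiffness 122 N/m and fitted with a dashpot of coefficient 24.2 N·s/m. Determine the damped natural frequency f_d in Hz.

Parallel springs add: k_eq = 4 × 122 = 488.0 N/m.
ω_n = √(k_eq/m) = √(488.0/1.51) = 17.98 rad/s.
Critical damping c_c = 2√(k_eq·m) = 2√(488.0 × 1.51) = 54.29 N·s/m, so ζ = c/c_c = 24.2/54.29 = 0.4457.
ω_d = ω_n√(1 − ζ²) = 17.98 × √(1 − 0.199) = 16.09 rad/s.
f_d = ω_d/(2π) = 2.561 Hz.

2.56 Hz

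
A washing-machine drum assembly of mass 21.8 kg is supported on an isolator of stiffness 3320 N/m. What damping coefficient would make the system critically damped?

c_c = 2√(k·m) = 2√(3320 × 21.8) = 2 × 269.0 = 538.1 N·s/m.

538 N·s/m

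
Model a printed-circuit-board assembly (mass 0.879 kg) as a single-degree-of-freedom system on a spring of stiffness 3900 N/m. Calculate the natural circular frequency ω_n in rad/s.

66.6 rad/s

ω_n = √(k/m) = √(3900/0.879) = √4437 = 66.61 rad/s.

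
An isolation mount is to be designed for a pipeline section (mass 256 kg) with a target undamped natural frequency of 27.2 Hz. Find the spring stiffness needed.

ω_n = 2πf_n = 2π × 27.2 = 170.9 rad/s.
k = m·ω_n² = 256 × 170.9² = 256 × 29210 = 7477000 N/m.

7480000 N/m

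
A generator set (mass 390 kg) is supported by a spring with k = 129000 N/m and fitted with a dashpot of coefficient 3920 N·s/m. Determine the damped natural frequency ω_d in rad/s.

17.5 rad/s

ω_n = √(k/m) = √(129000/390) = 18.19 rad/s.
Critical damping c_c = 2√(k·m) = 2√(129000 × 390) = 14190 N·s/m, so ζ = c/c_c = 3920/14190 = 0.2763.
ω_d = ω_n√(1 − ζ²) = 18.19 × √(1 − 0.0764) = 17.48 rad/s.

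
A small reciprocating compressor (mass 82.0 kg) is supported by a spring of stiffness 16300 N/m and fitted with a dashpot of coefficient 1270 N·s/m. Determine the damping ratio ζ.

0.549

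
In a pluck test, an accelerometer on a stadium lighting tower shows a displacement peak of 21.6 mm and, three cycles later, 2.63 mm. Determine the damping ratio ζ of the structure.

0.111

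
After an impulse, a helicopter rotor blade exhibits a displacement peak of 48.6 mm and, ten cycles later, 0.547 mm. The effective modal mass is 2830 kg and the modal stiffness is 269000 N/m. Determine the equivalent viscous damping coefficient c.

3930 N·s/m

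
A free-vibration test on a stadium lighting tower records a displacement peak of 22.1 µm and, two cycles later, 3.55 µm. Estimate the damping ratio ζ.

0.144

Logarithmic decrement δ = (1/n)·ln(x₀/x_n) = (1/2)·ln(22.1/3.55) = (1/2)·ln(6.225) = 0.9143.
ζ = δ/√(4π² + δ²) = 0.9143/√(39.48 + 0.836) = 0.9143/6.349 = 0.1440.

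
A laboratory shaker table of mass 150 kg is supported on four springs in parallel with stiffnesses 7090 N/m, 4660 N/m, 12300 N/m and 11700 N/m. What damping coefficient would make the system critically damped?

4630 N·s/m

Parallel springs add: k_eq = 7090 + 4660 + 12300 + 11700 = 35750 N/m.
c_c = 2√(k_eq·m) = 2√(35750 × 150) = 2 × 2316 = 4631 N·s/m.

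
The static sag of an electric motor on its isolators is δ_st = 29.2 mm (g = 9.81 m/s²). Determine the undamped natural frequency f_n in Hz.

ω_n = √(g/δ_st) = √(9.81/0.0292) = √336.0 = 18.33 rad/s.
f_n = ω_n/(2π) = 18.33/6.283 = 2.917 Hz.

2.92 Hz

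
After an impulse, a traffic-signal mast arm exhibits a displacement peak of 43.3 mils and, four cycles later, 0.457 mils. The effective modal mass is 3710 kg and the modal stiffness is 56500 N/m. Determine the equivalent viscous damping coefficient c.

Logarithmic decrement δ = (1/n)·ln(x₀/x_n) = (1/4)·ln(43.3/0.457) = (1/4)·ln(94.75) = 1.138.
ζ = δ/√(4π² + δ²) = 1.138/√(39.48 + 1.29) = 1.138/6.385 = 0.1782.
c = ζ · 2√(km) = 0.1782 × 2√(56500 × 3710) = 0.1782 × 28960 = 5160 N·s/m.

5160 N·s/m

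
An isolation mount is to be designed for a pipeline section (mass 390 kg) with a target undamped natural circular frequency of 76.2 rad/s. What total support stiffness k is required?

k = m·ω_n² = 390 × 76.20² = 390 × 5806 = 2265000 N/m.

2260000 N/m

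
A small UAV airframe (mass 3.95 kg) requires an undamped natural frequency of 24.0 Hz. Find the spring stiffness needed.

ω_n = 2πf_n = 2π × 24.0 = 150.8 rad/s.
k = m·ω_n² = 3.95 × 150.8² = 3.95 × 22740 = 89820 N/m.

89800 N/m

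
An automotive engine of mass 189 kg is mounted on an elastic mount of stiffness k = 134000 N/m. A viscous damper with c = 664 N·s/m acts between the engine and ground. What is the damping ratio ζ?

ω_n = √(k/m) = √(134000/189) = 26.63 rad/s.
Critical damping c_c = 2√(k·m) = 2√(134000 × 189) = 10060 N·s/m, so ζ = c/c_c = 664/10060 = 0.06597.

0.0660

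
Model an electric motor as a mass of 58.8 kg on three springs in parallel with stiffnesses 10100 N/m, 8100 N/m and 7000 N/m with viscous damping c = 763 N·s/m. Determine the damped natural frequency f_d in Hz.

3.13 Hz

Parallel springs add: k_eq = 10100 + 8100 + 7000 = 25200 N/m.
ω_n = √(k_eq/m) = √(25200/58.8) = 20.70 rad/s.
Critical damping c_c = 2√(k_eq·m) = 2√(25200 × 58.8) = 2435 N·s/m, so ζ = c/c_c = 763/2435 = 0.3134.
ω_d = ω_n√(1 − ζ²) = 20.70 × √(1 − 0.0982) = 19.66 rad/s.
f_d = ω_d/(2π) = 3.129 Hz.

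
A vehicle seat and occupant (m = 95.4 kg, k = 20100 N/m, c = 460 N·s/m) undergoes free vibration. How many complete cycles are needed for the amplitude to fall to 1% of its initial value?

5 cycles

ζ = c/(2√(km)) = 460/(2√(20100 × 95.4)) = 460/2770 = 0.1661.
Logarithmic decrement δ = 2πζ/√(1 − ζ²) = 2π × 0.1661/√(1 − 0.0276) = 1.058.
x_n/x₀ = e^(−nδ) ≤ 0.01; take ln: n ≥ ln(1/0.01)/δ = 4.605/1.058 = 4.351.
So 5 complete cycles are required.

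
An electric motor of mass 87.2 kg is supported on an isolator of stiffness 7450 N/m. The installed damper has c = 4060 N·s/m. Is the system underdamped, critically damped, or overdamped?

overdamped

c_c = 2√(k·m) = 1612 N·s/m; ζ = c/c_c = 4060/1612 = 2.52.
Since ζ > 1 the system is overdamped.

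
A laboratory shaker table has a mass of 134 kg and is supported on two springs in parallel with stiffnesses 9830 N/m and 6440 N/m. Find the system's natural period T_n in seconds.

0.570 s

Parallel springs add: k_eq = 9830 + 6440 = 16270 N/m.
ω_n = √(k_eq/m) = √(16270/134) = √121.4 = 11.02 rad/s.
T_n = 2π/ω_n = 6.283/11.02 = 0.5702 s.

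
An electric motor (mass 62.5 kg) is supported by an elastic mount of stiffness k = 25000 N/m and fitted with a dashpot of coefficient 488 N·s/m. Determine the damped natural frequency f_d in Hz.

3.12 Hz

ω_n = √(k/m) = √(25000/62.5) = 20.00 rad/s.
Critical damping c_c = 2√(k·m) = 2√(25000 × 62.5) = 2500 N·s/m, so ζ = c/c_c = 488/2500 = 0.1952.
ω_d = ω_n√(1 − ζ²) = 20.00 × √(1 − 0.0381) = 19.62 rad/s.
f_d = ω_d/(2π) = 3.122 Hz.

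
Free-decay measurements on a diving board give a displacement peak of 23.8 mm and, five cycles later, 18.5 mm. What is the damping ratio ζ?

0.00802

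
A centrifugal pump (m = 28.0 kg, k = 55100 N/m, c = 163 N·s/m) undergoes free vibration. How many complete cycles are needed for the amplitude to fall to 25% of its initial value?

ζ = c/(2√(km)) = 163/(2√(55100 × 28.0)) = 163/2484 = 0.06561.
Logarithmic decrement δ = 2πζ/√(1 − ζ²) = 2π × 0.06561/√(1 − 0.00431) = 0.4132.
x_n/x₀ = e^(−nδ) ≤ 0.25; take ln: n ≥ ln(1/0.25)/δ = 1.386/0.4132 = 3.355.
So 4 complete cycles are required.

4 cycles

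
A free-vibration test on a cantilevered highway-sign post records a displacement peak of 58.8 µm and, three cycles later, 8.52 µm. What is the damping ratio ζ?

0.102

Logarithmic decrement δ = (1/n)·ln(x₀/x_n) = (1/3)·ln(58.8/8.52) = (1/3)·ln(6.901) = 0.6439.
ζ = δ/√(4π² + δ²) = 0.6439/√(39.48 + 0.415) = 0.6439/6.316 = 0.1019.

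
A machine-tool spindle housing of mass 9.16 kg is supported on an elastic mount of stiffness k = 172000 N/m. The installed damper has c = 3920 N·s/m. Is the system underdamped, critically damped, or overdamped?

overdamped

c_c = 2√(k·m) = 2510 N·s/m; ζ = c/c_c = 3920/2510 = 1.56.
Since ζ > 1 the system is overdamped.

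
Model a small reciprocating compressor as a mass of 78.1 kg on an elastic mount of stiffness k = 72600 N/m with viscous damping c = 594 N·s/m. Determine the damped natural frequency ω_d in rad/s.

30.3 rad/s

ω_n = √(k/m) = √(72600/78.1) = 30.49 rad/s.
Critical damping c_c = 2√(k·m) = 2√(72600 × 78.1) = 4762 N·s/m, so ζ = c/c_c = 594/4762 = 0.1247.
ω_d = ω_n√(1 − ζ²) = 30.49 × √(1 − 0.0156) = 30.25 rad/s.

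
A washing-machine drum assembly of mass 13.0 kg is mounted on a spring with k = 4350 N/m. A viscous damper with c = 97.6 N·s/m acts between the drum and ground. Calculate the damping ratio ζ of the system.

0.205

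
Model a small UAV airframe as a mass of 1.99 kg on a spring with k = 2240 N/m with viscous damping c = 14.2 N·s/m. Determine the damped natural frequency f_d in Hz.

ω_n = √(k/m) = √(2240/1.99) = 33.55 rad/s.
Critical damping c_c = 2√(k·m) = 2√(2240 × 1.99) = 133.5 N·s/m, so ζ = c/c_c = 14.2/133.5 = 0.1063.
ω_d = ω_n√(1 − ζ²) = 33.55 × √(1 − 0.0113) = 33.36 rad/s.
f_d = ω_d/(2π) = 5.309 Hz.

5.31 Hz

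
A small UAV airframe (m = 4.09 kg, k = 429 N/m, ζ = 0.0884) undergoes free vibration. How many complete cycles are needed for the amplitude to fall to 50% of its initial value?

Logarithmic decrement δ = 2πζ/√(1 − ζ²) = 2π × 0.08840/√(1 − 0.00781) = 0.5576.
x_n/x₀ = e^(−nδ) ≤ 0.5; take ln: n ≥ ln(1/0.5)/δ = 0.6931/0.5576 = 1.243.
So 2 complete cycles are required.

2 cycles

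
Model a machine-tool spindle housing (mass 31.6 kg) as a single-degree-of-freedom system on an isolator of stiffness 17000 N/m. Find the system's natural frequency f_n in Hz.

ω_n = √(k/m) = √(17000/31.6) = √538.0 = 23.19 rad/s.
f_n = ω_n/(2π) = 23.19/6.283 = 3.691 Hz.

3.69 Hz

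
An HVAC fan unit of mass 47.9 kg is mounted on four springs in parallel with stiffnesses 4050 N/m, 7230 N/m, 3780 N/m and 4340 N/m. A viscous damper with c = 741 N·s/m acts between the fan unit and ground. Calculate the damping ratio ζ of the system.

Parallel springs add: k_eq = 4050 + 7230 + 3780 + 4340 = 19400 N/m.
ω_n = √(k_eq/m) = √(19400/47.9) = 20.12 rad/s.
Critical damping c_c = 2√(k_eq·m) = 2√(19400 × 47.9) = 1928 N·s/m, so ζ = c/c_c = 741/1928 = 0.3843.

0.384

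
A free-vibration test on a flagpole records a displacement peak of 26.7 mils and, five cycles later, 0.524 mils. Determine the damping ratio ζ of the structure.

Logarithmic decrement δ = (1/n)·ln(x₀/x_n) = (1/5)·ln(26.7/0.524) = (1/5)·ln(50.95) = 0.7862.
ζ = δ/√(4π² + δ²) = 0.7862/√(39.48 + 0.618) = 0.7862/6.332 = 0.1242.

0.124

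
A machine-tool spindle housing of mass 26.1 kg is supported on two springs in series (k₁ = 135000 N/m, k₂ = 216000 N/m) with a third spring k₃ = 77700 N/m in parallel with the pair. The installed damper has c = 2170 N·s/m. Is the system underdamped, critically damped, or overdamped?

underdamped

Series pair: k_s = k₁k₂/(k₁+k₂) = (135000)(216000)/(135000 + 216000) = 83080 N/m. In parallel with k₃: k_eq = 83080 + 77700 = 160800 N/m.
c_c = 2√(k_eq·m) = 4097 N·s/m; ζ = c/c_c = 2170/4097 = 0.530.
Since ζ < 1 the system is underdamped.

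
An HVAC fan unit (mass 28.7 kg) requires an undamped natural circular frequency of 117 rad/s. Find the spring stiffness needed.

393000 N/m

k = m·ω_n² = 28.7 × 117.0² = 28.7 × 13690 = 392900 N/m.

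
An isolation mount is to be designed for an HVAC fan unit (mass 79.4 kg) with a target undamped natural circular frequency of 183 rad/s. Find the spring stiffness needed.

k = m·ω_n² = 79.4 × 183.0² = 79.4 × 33490 = 2659000 N/m.

2660000 N/m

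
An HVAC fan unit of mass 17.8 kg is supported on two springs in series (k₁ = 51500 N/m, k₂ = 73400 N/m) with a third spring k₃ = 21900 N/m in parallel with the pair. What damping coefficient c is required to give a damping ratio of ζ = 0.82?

Series pair: k_s = k₁k₂/(k₁+k₂) = (51500)(73400)/(51500 + 73400) = 30270 N/m. In parallel with k₃: k_eq = 30270 + 21900 = 52170 N/m.
c_c = 2√(k_eq·m) = 2√(52170 × 17.8) = 1927 N·s/m.
c = ζ·c_c = 0.82 × 1927 = 1580 N·s/m.

1580 N·s/m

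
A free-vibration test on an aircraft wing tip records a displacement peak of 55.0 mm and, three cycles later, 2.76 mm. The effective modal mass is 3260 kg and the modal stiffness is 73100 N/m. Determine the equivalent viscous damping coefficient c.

Logarithmic decrement δ = (1/n)·ln(x₀/x_n) = (1/3)·ln(55.0/2.76) = (1/3)·ln(19.93) = 0.9974.
ζ = δ/√(4π² + δ²) = 0.9974/√(39.48 + 0.995) = 0.9974/6.362 = 0.1568.
c = ζ · 2√(km) = 0.1568 × 2√(73100 × 3260) = 0.1568 × 30870 = 4840 N·s/m.

4840 N·s/m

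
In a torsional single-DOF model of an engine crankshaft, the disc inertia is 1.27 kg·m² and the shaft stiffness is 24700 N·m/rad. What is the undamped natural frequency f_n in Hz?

22.2 Hz

ω_n = √(k_t/J) = √(24700/1.27) = √19450 = 139.5 rad/s.
f_n = ω_n/(2π) = 139.5/6.283 = 22.20 Hz.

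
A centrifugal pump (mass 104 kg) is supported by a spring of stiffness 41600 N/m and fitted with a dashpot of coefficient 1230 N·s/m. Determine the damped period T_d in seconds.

0.329 s

ω_n = √(k/m) = √(41600/104) = 20.00 rad/s.
Critical damping c_c = 2√(k·m) = 2√(41600 × 104) = 4160 N·s/m, so ζ = c/c_c = 1230/4160 = 0.2957.
ω_d = ω_n√(1 − ζ²) = 20.00 × √(1 − 0.0874) = 19.11 rad/s.
T_d = 2π/ω_d = 0.3289 s.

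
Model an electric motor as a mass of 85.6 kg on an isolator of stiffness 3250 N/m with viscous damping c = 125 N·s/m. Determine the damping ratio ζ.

0.118

ω_n = √(k/m) = √(3250/85.6) = 6.162 rad/s.
Critical damping c_c = 2√(k·m) = 2√(3250 × 85.6) = 1055 N·s/m, so ζ = c/c_c = 125/1055 = 0.1185.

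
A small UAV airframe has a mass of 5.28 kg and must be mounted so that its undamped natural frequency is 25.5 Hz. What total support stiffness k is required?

ω_n = 2πf_n = 2π × 25.5 = 160.2 rad/s.
k = m·ω_n² = 5.28 × 160.2² = 5.28 × 25670 = 135500 N/m.

136000 N/m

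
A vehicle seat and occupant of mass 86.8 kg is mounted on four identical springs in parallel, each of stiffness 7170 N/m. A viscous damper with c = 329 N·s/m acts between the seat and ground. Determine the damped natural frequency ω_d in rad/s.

Parallel springs add: k_eq = 4 × 7170 = 28680 N/m.
ω_n = √(k_eq/m) = √(28680/86.8) = 18.18 rad/s.
Critical damping c_c = 2√(k_eq·m) = 2√(28680 × 86.8) = 3156 N·s/m, so ζ = c/c_c = 329/3156 = 0.1043.
ω_d = ω_n√(1 − ζ²) = 18.18 × √(1 − 0.0109) = 18.08 rad/s.

18.1 rad/s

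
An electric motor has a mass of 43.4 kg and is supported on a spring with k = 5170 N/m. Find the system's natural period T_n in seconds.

0.576 s

ω_n = √(k/m) = √(5170/43.4) = √119.1 = 10.91 rad/s.
T_n = 2π/ω_n = 6.283/10.91 = 0.5757 s.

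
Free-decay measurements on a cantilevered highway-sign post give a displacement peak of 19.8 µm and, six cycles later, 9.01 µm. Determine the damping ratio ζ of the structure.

Logarithmic decrement δ = (1/n)·ln(x₀/x_n) = (1/6)·ln(19.8/9.01) = (1/6)·ln(2.198) = 0.1312.
ζ = δ/√(4π² + δ²) = 0.1312/√(39.48 + 0.0172) = 0.1312/6.285 = 0.02088.

0.0209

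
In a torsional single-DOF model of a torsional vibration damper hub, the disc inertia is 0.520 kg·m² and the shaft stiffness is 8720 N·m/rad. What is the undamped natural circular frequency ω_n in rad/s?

ω_n = √(k_t/J) = √(8720/0.520) = √16770 = 129.5 rad/s.

129 rad/s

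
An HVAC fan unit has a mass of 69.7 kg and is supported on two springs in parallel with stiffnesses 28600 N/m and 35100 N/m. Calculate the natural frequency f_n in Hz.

Parallel springs add: k_eq = 28600 + 35100 = 63700 N/m.
ω_n = √(k_eq/m) = √(63700/69.7) = √913.9 = 30.23 rad/s.
f_n = ω_n/(2π) = 30.23/6.283 = 4.811 Hz.

4.81 Hz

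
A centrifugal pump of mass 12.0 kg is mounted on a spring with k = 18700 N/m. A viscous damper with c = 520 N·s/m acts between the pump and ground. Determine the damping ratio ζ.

ω_n = √(k/m) = √(18700/12.0) = 39.48 rad/s.
Critical damping c_c = 2√(k·m) = 2√(18700 × 12.0) = 947.4 N·s/m, so ζ = c/c_c = 520/947.4 = 0.5489.

0.549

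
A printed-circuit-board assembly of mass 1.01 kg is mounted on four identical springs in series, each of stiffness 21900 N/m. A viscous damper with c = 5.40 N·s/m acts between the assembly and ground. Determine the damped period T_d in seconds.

0.0854 s

Series springs: 1/k_eq = 4/21900, so k_eq = 21900/4 = 5475 N/m.
ω_n = √(k_eq/m) = √(5475/1.01) = 73.63 rad/s.
Critical damping c_c = 2√(k_eq·m) = 2√(5475 × 1.01) = 148.7 N·s/m, so ζ = c/c_c = 5.40/148.7 = 0.03631.
ω_d = ω_n√(1 − ζ²) = 73.63 × √(1 − 0.00132) = 73.58 rad/s.
T_d = 2π/ω_d = 0.08540 s.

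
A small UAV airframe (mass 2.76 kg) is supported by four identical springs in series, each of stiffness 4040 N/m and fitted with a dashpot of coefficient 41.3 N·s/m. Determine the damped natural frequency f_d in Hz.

2.80 Hz

Series springs: 1/k_eq = 4/4040, so k_eq = 4040/4 = 1010 N/m.
ω_n = √(k_eq/m) = √(1010/2.76) = 19.13 rad/s.
Critical damping c_c = 2√(k_eq·m) = 2√(1010 × 2.76) = 105.6 N·s/m, so ζ = c/c_c = 41.3/105.6 = 0.3911.
ω_d = ω_n√(1 − ζ²) = 19.13 × √(1 − 0.153) = 17.61 rad/s.
f_d = ω_d/(2π) = 2.802 Hz.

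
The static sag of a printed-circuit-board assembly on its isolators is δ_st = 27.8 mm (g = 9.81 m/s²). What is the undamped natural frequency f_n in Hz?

ω_n = √(g/δ_st) = √(9.81/0.0278) = √352.9 = 18.79 rad/s.
f_n = ω_n/(2π) = 18.79/6.283 = 2.990 Hz.

2.99 Hz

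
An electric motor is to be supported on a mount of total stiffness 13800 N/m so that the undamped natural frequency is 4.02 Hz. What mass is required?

21.6 kg

ω_n = 2πf_n = 2π × 4.02 = 25.26 rad/s.
m = k/ω_n² = 13800/25.26² = 13800/638.0 = 21.63 kg.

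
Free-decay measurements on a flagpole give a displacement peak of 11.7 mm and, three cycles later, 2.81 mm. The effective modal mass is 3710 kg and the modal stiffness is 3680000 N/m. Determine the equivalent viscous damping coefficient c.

Logarithmic decrement δ = (1/n)·ln(x₀/x_n) = (1/3)·ln(11.7/2.81) = (1/3)·ln(4.164) = 0.4755.
ζ = δ/√(4π² + δ²) = 0.4755/√(39.48 + 0.226) = 0.4755/6.301 = 0.07546.
c = ζ · 2√(km) = 0.07546 × 2√(3680000 × 3710) = 0.07546 × 233700 = 17630 N·s/m.

17600 N·s/m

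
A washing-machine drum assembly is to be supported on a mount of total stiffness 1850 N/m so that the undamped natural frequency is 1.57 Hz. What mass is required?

19.0 kg

ω_n = 2πf_n = 2π × 1.57 = 9.865 rad/s.
m = k/ω_n² = 1850/9.865² = 1850/97.31 = 19.01 kg.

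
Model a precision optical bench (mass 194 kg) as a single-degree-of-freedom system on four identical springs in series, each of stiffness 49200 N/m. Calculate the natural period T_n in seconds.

0.789 s

Series springs: 1/k_eq = 4/49200, so k_eq = 49200/4 = 12300 N/m.
ω_n = √(k_eq/m) = √(12300/194) = √63.40 = 7.963 rad/s.
T_n = 2π/ω_n = 6.283/7.963 = 0.7891 s.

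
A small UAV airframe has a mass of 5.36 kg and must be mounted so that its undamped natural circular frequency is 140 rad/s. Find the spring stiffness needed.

k = m·ω_n² = 5.36 × 140.0² = 5.36 × 19600 = 105100 N/m.

105000 N/m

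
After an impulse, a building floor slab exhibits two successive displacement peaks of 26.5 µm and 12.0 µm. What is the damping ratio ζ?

0.125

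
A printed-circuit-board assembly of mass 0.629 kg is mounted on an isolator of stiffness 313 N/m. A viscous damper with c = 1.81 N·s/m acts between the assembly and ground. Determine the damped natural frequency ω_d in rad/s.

22.3 rad/s

ω_n = √(k/m) = √(313.0/0.629) = 22.31 rad/s.
Critical damping c_c = 2√(k·m) = 2√(313.0 × 0.629) = 28.06 N·s/m, so ζ = c/c_c = 1.81/28.06 = 0.06450.
ω_d = ω_n√(1 − ζ²) = 22.31 × √(1 − 0.00416) = 22.26 rad/s.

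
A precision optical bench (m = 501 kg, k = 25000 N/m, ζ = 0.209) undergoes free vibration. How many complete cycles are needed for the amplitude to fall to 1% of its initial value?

4 cycles

Logarithmic decrement δ = 2πζ/√(1 − ζ²) = 2π × 0.2090/√(1 − 0.0437) = 1.343.
x_n/x₀ = e^(−nδ) ≤ 0.01; take ln: n ≥ ln(1/0.01)/δ = 4.605/1.343 = 3.429.
So 4 complete cycles are required.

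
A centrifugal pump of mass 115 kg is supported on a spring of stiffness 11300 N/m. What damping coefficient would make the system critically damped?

2280 N·s/m

c_c = 2√(k·m) = 2√(11300 × 115) = 2 × 1140 = 2280 N·s/m.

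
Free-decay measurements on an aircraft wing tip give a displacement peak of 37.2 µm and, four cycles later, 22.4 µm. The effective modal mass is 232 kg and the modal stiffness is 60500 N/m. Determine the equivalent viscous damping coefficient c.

151 N·s/m

Logarithmic decrement δ = (1/n)·ln(x₀/x_n) = (1/4)·ln(37.2/22.4) = (1/4)·ln(1.661) = 0.1268.
ζ = δ/√(4π² + δ²) = 0.1268/√(39.48 + 0.0161) = 0.1268/6.284 = 0.02018.
c = ζ · 2√(km) = 0.02018 × 2√(60500 × 232) = 0.02018 × 7493 = 151.2 N·s/m.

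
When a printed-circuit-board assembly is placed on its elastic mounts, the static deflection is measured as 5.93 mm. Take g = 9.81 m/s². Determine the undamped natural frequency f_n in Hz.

6.47 Hz

ω_n = √(g/δ_st) = √(9.81/0.00593) = √1654 = 40.67 rad/s.
f_n = ω_n/(2π) = 40.67/6.283 = 6.473 Hz.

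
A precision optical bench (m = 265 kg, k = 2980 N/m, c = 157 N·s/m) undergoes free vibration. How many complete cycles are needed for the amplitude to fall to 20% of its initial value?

3 cycles

ζ = c/(2√(km)) = 157/(2√(2980 × 265)) = 157/1777 = 0.08834.
Logarithmic decrement δ = 2πζ/√(1 − ζ²) = 2π × 0.08834/√(1 − 0.00780) = 0.5572.
x_n/x₀ = e^(−nδ) ≤ 0.2; take ln: n ≥ ln(1/0.2)/δ = 1.609/0.5572 = 2.888.
So 3 complete cycles are required.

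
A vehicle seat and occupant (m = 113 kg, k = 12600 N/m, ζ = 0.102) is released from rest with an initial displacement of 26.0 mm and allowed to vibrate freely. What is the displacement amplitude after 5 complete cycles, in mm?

Logarithmic decrement δ = 2πζ/√(1 − ζ²) = 2π × 0.1020/√(1 − 0.0104) = 0.6442.
After n cycles, x_n/x₀ = e^(−nδ), so x_5 = 26.0 × e^(−5 × 0.6442) = 26.0 × 0.03991 = 1.038 mm.

1.04 mm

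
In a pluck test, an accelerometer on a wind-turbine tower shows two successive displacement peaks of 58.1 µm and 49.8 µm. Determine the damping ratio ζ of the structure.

Logarithmic decrement δ = (1/n)·ln(x₀/x_n) = (1/1)·ln(58.1/49.8) = (1/1)·ln(1.167) = 0.1542.
ζ = δ/√(4π² + δ²) = 0.1542/√(39.48 + 0.0238) = 0.1542/6.285 = 0.02453.

0.0245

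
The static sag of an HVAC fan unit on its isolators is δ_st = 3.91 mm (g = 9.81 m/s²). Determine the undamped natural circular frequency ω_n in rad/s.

ω_n = √(g/δ_st) = √(9.81/0.00391) = √2509 = 50.09 rad/s.

50.1 rad/s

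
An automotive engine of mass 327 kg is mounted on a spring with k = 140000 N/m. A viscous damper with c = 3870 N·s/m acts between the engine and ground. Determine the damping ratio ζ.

0.286

ω_n = √(k/m) = √(140000/327) = 20.69 rad/s.
Critical damping c_c = 2√(k·m) = 2√(140000 × 327) = 13530 N·s/m, so ζ = c/c_c = 3870/13530 = 0.2860.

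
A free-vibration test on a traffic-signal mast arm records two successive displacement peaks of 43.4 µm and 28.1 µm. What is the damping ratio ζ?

0.0690

Logarithmic decrement δ = (1/n)·ln(x₀/x_n) = (1/1)·ln(43.4/28.1) = (1/1)·ln(1.544) = 0.4347.
ζ = δ/√(4π² + δ²) = 0.4347/√(39.48 + 0.189) = 0.4347/6.298 = 0.06902.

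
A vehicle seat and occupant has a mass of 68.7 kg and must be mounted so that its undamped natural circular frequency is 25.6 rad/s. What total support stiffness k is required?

k = m·ω_n² = 68.7 × 25.60² = 68.7 × 655.4 = 45020 N/m.

45000 N/m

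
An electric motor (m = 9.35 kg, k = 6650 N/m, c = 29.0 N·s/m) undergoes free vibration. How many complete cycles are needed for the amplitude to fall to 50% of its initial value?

2 cycles

ζ = c/(2√(km)) = 29.0/(2√(6650 × 9.35)) = 29.0/498.7 = 0.05815.
Logarithmic decrement δ = 2πζ/√(1 − ζ²) = 2π × 0.05815/√(1 − 0.00338) = 0.3660.
x_n/x₀ = e^(−nδ) ≤ 0.5; take ln: n ≥ ln(1/0.5)/δ = 0.6931/0.3660 = 1.894.
So 2 complete cycles are required.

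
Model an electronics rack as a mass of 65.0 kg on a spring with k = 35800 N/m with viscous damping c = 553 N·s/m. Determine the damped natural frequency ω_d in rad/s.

ω_n = √(k/m) = √(35800/65.0) = 23.47 rad/s.
Critical damping c_c = 2√(k·m) = 2√(35800 × 65.0) = 3051 N·s/m, so ζ = c/c_c = 553/3051 = 0.1813.
ω_d = ω_n√(1 − ζ²) = 23.47 × √(1 − 0.0329) = 23.08 rad/s.

23.1 rad/s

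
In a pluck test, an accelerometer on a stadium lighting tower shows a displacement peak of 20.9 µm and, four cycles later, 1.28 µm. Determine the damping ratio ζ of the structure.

0.110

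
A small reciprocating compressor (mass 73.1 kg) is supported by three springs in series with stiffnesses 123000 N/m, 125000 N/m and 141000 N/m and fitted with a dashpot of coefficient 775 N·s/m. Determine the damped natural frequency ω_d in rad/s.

Series springs: 1/k_eq = 1/123000 + 1/125000 + 1/141000 = 2.322×10^-5, so k_eq = 43060 N/m.
ω_n = √(k_eq/m) = √(43060/73.1) = 24.27 rad/s.
Critical damping c_c = 2√(k_eq·m) = 2√(43060 × 73.1) = 3548 N·s/m, so ζ = c/c_c = 775/3548 = 0.2184.
ω_d = ω_n√(1 − ζ²) = 24.27 × √(1 − 0.0477) = 23.69 rad/s.

23.7 rad/s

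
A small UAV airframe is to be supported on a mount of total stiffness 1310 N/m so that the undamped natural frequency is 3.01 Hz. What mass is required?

3.66 kg

ω_n = 2πf_n = 2π × 3.01 = 18.91 rad/s.
m = k/ω_n² = 1310/18.91² = 1310/357.7 = 3.663 kg.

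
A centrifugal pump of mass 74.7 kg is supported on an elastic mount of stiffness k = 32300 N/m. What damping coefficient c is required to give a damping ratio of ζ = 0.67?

c_c = 2√(k·m) = 2√(32300 × 74.7) = 3107 N·s/m.
c = ζ·c_c = 0.67 × 3107 = 2081 N·s/m.

2080 N·s/m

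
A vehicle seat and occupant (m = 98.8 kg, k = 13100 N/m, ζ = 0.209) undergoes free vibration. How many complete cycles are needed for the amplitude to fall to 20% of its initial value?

Logarithmic decrement δ = 2πζ/√(1 − ζ²) = 2π × 0.2090/√(1 − 0.0437) = 1.343.
x_n/x₀ = e^(−nδ) ≤ 0.2; take ln: n ≥ ln(1/0.2)/δ = 1.609/1.343 = 1.199.
So 2 complete cycles are required.

2 cycles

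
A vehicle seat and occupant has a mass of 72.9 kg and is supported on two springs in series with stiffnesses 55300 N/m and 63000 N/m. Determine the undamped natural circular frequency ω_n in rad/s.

20.1 rad/s

Series springs: 1/k_eq = 1/55300 + 1/63000 = 3.396×10^-5, so k_eq = 29450 N/m.
ω_n = √(k_eq/m) = √(29450/72.9) = √404.0 = 20.10 rad/s.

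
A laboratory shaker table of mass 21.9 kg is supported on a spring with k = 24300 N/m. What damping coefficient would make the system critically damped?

c_c = 2√(k·m) = 2√(24300 × 21.9) = 2 × 729.5 = 1459 N·s/m.

1460 N·s/m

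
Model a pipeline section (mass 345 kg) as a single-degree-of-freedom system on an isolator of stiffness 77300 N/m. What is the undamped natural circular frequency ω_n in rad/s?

15.0 rad/s

ω_n = √(k/m) = √(77300/345) = √224.1 = 14.97 rad/s.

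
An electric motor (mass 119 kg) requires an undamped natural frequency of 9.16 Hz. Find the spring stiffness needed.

ω_n = 2πf_n = 2π × 9.16 = 57.55 rad/s.
k = m·ω_n² = 119 × 57.55² = 119 × 3312 = 394200 N/m.

394000 N/m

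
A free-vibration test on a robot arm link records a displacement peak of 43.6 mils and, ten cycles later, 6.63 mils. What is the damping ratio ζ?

0.0300

Logarithmic decrement δ = (1/n)·ln(x₀/x_n) = (1/10)·ln(43.6/6.63) = (1/10)·ln(6.576) = 0.1883.
ζ = δ/√(4π² + δ²) = 0.1883/√(39.48 + 0.0355) = 0.1883/6.286 = 0.02996.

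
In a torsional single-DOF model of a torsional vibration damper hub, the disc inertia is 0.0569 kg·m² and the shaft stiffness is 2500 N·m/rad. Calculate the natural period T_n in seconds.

ω_n = √(k_t/J) = √(2500/0.0569) = √43940 = 209.6 rad/s.
T_n = 2π/ω_n = 6.283/209.6 = 0.02998 s.

0.0300 s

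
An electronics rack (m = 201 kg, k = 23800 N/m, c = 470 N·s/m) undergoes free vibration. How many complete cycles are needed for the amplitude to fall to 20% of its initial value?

ζ = c/(2√(km)) = 470/(2√(23800 × 201)) = 470/4374 = 0.1074.
Logarithmic decrement δ = 2πζ/√(1 − ζ²) = 2π × 0.1074/√(1 − 0.0115) = 0.6790.
x_n/x₀ = e^(−nδ) ≤ 0.2; take ln: n ≥ ln(1/0.2)/δ = 1.609/0.6790 = 2.370.
So 3 complete cycles are required.

3 cycles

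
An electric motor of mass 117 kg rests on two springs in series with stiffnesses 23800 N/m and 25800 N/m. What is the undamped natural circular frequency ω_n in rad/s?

10.3 rad/s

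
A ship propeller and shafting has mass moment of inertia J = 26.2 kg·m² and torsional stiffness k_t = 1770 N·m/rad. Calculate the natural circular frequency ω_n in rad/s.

8.22 rad/s

ω_n = √(k_t/J) = √(1770/26.2) = √67.56 = 8.219 rad/s.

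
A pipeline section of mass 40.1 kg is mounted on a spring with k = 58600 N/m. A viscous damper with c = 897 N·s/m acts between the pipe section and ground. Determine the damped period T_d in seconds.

0.172 s

ω_n = √(k/m) = √(58600/40.1) = 38.23 rad/s.
Critical damping c_c = 2√(k·m) = 2√(58600 × 40.1) = 3066 N·s/m, so ζ = c/c_c = 897/3066 = 0.2926.
ω_d = ω_n√(1 − ζ²) = 38.23 × √(1 − 0.0856) = 36.55 rad/s.
T_d = 2π/ω_d = 0.1719 s.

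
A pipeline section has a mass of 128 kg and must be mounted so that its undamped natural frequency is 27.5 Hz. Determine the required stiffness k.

3820000 N/m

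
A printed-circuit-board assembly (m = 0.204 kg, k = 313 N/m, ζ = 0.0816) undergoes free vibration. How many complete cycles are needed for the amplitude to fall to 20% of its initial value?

4 cycles

Logarithmic decrement δ = 2πζ/√(1 − ζ²) = 2π × 0.08160/√(1 − 0.00666) = 0.5144.
x_n/x₀ = e^(−nδ) ≤ 0.2; take ln: n ≥ ln(1/0.2)/δ = 1.609/0.5144 = 3.129.
So 4 complete cycles are required.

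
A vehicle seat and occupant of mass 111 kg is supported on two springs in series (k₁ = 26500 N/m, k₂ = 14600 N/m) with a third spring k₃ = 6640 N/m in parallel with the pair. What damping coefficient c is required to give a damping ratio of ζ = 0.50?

1330 N·s/m

Series pair: k_s = k₁k₂/(k₁+k₂) = (26500)(14600)/(26500 + 14600) = 9414 N/m. In parallel with k₃: k_eq = 9414 + 6640 = 16050 N/m.
c_c = 2√(k_eq·m) = 2√(16050 × 111) = 2670 N·s/m.
c = ζ·c_c = 0.50 × 2670 = 1335 N·s/m.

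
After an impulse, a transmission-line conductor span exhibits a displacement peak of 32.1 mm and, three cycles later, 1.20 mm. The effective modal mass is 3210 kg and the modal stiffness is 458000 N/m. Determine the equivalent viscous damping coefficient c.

13200 N·s/m

Logarithmic decrement δ = (1/n)·ln(x₀/x_n) = (1/3)·ln(32.1/1.20) = (1/3)·ln(26.75) = 1.096.
ζ = δ/√(4π² + δ²) = 1.096/√(39.48 + 1.20) = 1.096/6.378 = 0.1718.
c = ζ · 2√(km) = 0.1718 × 2√(458000 × 3210) = 0.1718 × 76690 = 13170 N·s/m.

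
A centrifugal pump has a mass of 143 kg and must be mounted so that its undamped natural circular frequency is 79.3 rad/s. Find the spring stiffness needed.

k = m·ω_n² = 143 × 79.30² = 143 × 6288 = 899300 N/m.

899000 N/m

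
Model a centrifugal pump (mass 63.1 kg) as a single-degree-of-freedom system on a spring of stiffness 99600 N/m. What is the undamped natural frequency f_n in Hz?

6.32 Hz

ω_n = √(k/m) = √(99600/63.1) = √1578 = 39.73 rad/s.
f_n = ω_n/(2π) = 39.73/6.283 = 6.323 Hz.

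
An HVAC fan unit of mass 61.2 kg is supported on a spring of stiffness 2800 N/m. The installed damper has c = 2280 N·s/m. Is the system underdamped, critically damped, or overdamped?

overdamped

c_c = 2√(k·m) = 827.9 N·s/m; ζ = c/c_c = 2280/827.9 = 2.75.
Since ζ > 1 the system is overdamped.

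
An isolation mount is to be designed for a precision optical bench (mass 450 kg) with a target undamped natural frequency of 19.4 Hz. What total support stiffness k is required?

ω_n = 2πf_n = 2π × 19.4 = 121.9 rad/s.
k = m·ω_n² = 450 × 121.9² = 450 × 14860 = 6686000 N/m.

6690000 N/m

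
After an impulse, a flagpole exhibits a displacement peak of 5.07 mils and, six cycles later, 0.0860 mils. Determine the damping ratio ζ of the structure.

Logarithmic decrement δ = (1/n)·ln(x₀/x_n) = (1/6)·ln(5.07/0.0860) = (1/6)·ln(58.95) = 0.6795.
ζ = δ/√(4π² + δ²) = 0.6795/√(39.48 + 0.462) = 0.6795/6.320 = 0.1075.

0.108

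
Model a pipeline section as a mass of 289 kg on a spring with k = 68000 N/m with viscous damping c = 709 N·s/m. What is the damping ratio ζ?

0.0800

ω_n = √(k/m) = √(68000/289) = 15.34 rad/s.
Critical damping c_c = 2√(k·m) = 2√(68000 × 289) = 8866 N·s/m, so ζ = c/c_c = 709/8866 = 0.07997.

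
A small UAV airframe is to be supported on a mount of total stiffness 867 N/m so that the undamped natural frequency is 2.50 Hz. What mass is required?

ω_n = 2πf_n = 2π × 2.50 = 15.71 rad/s.
m = k/ω_n² = 867/15.71² = 867/246.7 = 3.514 kg.

3.51 kg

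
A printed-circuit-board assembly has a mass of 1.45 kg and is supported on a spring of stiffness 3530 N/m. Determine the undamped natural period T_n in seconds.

ω_n = √(k/m) = √(3530/1.45) = √2434 = 49.34 rad/s.
T_n = 2π/ω_n = 6.283/49.34 = 0.1273 s.

0.127 s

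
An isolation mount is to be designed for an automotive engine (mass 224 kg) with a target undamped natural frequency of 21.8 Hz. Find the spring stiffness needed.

ω_n = 2πf_n = 2π × 21.8 = 137.0 rad/s.
k = m·ω_n² = 224 × 137.0² = 224 × 18760 = 4203000 N/m.

4200000 N/m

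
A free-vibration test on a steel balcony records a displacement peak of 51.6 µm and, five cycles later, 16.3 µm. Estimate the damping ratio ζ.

Logarithmic decrement δ = (1/n)·ln(x₀/x_n) = (1/5)·ln(51.6/16.3) = (1/5)·ln(3.166) = 0.2305.
ζ = δ/√(4π² + δ²) = 0.2305/√(39.48 + 0.0531) = 0.2305/6.287 = 0.03666.

0.0367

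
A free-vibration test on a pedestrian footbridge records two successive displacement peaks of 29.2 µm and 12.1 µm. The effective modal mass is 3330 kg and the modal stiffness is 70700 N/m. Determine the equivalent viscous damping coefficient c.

Logarithmic decrement δ = (1/n)·ln(x₀/x_n) = (1/1)·ln(29.2/12.1) = (1/1)·ln(2.413) = 0.8810.
ζ = δ/√(4π² + δ²) = 0.8810/√(39.48 + 0.776) = 0.8810/6.345 = 0.1389.
c = ζ · 2√(km) = 0.1389 × 2√(70700 × 3330) = 0.1389 × 30690 = 4261 N·s/m.

4260 N·s/m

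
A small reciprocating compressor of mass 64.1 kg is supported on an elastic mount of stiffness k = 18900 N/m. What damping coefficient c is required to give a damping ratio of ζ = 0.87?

c_c = 2√(k·m) = 2√(18900 × 64.1) = 2201 N·s/m.
c = ζ·c_c = 0.87 × 2201 = 1915 N·s/m.

1920 N·s/m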